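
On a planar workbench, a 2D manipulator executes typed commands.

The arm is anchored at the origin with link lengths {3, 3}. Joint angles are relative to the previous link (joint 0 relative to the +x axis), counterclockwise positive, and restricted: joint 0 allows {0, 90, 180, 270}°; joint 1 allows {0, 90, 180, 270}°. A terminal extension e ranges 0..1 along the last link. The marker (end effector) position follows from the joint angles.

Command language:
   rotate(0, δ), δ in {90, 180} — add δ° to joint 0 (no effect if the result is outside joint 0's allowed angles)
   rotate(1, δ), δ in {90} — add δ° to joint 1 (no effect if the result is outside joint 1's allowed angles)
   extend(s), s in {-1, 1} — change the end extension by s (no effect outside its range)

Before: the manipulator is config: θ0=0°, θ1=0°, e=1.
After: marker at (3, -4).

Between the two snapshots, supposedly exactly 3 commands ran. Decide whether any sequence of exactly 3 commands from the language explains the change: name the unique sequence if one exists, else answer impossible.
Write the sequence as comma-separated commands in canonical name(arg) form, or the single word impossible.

rotate(1, 90), rotate(1, 90), rotate(1, 90)

t0: config: θ0=0°, θ1=0°, e=1
t=1 rotate(1, 90) ⇒ config: θ0=0°, θ1=90°, e=1
t=2 rotate(1, 90) ⇒ config: θ0=0°, θ1=180°, e=1
t=3 rotate(1, 90) ⇒ config: θ0=0°, θ1=270°, e=1
all 125 alternatives checked — unique.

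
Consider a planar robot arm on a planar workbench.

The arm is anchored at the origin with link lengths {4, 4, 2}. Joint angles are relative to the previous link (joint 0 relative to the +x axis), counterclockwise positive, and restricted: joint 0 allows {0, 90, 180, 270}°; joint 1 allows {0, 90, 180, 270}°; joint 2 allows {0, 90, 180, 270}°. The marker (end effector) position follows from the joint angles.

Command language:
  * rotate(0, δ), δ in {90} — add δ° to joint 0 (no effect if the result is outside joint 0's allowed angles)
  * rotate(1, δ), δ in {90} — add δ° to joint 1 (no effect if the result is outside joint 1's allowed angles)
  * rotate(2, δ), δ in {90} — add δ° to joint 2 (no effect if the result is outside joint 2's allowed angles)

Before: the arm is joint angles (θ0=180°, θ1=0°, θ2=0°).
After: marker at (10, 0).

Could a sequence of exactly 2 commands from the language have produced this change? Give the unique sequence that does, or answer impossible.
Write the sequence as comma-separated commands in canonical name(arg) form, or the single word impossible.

begin: joint angles (θ0=180°, θ1=0°, θ2=0°)
[1] after rotate(0, 90): joint angles (θ0=270°, θ1=0°, θ2=0°)
[2] after rotate(0, 90): joint angles (θ0=0°, θ1=0°, θ2=0°)
no other 2-command option fits: unique.

rotate(0, 90), rotate(0, 90)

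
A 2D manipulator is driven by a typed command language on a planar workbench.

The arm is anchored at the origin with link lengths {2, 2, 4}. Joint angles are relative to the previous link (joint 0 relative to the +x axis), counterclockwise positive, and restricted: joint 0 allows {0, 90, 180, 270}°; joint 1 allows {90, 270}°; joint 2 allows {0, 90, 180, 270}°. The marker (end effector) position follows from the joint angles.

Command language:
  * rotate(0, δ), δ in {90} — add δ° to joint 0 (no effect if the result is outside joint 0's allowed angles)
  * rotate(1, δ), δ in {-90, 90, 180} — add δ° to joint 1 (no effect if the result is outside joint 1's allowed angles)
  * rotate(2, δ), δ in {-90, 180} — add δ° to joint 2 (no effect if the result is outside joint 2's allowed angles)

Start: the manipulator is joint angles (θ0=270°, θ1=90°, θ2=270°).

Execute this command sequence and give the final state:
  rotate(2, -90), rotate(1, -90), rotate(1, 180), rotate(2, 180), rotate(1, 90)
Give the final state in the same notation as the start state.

joint angles (θ0=270°, θ1=270°, θ2=0°)

from: joint angles (θ0=270°, θ1=90°, θ2=270°)
1. rotate(2, -90) → joint angles (θ0=270°, θ1=90°, θ2=180°)
2. rotate(1, -90) → joint angles (θ0=270°, θ1=90°, θ2=180°)
3. rotate(1, 180) → joint angles (θ0=270°, θ1=270°, θ2=180°)
4. rotate(2, 180) → joint angles (θ0=270°, θ1=270°, θ2=0°)
5. rotate(1, 90) → joint angles (θ0=270°, θ1=270°, θ2=0°)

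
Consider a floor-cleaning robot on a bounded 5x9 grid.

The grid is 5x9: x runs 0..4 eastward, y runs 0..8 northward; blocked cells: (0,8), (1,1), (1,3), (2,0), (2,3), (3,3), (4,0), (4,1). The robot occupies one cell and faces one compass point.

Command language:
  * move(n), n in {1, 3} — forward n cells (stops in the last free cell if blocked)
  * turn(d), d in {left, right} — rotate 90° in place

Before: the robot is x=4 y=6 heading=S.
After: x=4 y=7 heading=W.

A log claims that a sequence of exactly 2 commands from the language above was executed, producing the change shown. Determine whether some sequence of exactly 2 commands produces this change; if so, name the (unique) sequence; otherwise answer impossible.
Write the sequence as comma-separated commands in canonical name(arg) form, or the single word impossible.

all 16 sequences checked — none match.

impossible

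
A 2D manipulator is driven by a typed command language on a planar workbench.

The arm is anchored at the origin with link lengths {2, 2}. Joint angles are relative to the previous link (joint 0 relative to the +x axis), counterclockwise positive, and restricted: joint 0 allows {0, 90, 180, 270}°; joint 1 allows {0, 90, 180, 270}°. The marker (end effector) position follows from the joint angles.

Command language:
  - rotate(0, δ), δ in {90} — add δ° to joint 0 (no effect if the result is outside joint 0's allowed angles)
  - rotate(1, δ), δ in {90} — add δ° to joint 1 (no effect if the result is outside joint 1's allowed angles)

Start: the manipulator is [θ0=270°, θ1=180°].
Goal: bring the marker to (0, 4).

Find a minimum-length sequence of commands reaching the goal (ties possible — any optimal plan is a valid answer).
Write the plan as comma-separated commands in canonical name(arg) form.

t0: [θ0=270°, θ1=180°]
step 1 (rotate(1, 90)): [θ0=270°, θ1=270°]
step 2 (rotate(1, 90)): [θ0=270°, θ1=0°]
step 3 (rotate(0, 90)): [θ0=0°, θ1=0°]
step 4 (rotate(0, 90)): [θ0=90°, θ1=0°]
minimal: 4 command(s), checked below 4.

rotate(1, 90), rotate(1, 90), rotate(0, 90), rotate(0, 90)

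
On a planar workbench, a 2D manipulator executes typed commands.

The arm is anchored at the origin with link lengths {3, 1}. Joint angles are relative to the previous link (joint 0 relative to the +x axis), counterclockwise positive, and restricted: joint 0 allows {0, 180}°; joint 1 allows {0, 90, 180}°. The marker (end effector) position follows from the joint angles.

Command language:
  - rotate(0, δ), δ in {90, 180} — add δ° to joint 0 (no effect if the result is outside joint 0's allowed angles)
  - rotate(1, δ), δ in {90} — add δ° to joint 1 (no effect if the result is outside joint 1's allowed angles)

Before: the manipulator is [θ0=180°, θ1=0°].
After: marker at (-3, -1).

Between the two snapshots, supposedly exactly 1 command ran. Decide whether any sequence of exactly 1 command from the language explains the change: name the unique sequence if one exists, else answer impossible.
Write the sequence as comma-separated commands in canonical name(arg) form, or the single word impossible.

rotate(1, 90)

initial: [θ0=180°, θ1=0°]
[1] after rotate(1, 90): [θ0=180°, θ1=90°]
all 3 alternatives checked — unique.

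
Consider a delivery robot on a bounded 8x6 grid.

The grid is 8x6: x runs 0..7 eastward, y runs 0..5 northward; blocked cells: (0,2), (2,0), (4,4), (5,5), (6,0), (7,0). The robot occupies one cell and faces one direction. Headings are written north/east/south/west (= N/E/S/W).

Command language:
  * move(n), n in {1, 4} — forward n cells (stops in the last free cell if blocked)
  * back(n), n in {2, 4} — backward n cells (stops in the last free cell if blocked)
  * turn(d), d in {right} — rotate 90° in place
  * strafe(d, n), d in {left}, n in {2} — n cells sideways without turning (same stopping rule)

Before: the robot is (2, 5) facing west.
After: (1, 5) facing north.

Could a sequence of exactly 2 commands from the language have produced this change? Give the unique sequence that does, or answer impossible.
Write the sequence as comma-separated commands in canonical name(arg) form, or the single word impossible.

key: position moved to (1,5) AND the heading swung to N — translation plus rotation needed
start: (2, 5) facing west
step 1 (move(1)): (1, 5) facing west
step 2 (turn(right)): (1, 5) facing north
uniquely the one of 36 2-step routes that fits.

move(1), turn(right)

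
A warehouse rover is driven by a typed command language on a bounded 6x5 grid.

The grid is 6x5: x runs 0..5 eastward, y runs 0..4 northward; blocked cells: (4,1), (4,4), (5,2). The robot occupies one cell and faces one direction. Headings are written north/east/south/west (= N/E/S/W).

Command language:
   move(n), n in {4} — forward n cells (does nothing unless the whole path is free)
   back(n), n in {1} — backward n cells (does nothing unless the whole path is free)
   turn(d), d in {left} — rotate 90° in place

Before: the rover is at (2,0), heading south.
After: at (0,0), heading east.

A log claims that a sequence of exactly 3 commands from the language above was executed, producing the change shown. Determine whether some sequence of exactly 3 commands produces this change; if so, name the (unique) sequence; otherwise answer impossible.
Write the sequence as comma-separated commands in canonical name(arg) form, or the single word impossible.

turn(left), back(1), back(1)

key: order matters: swapping turn(left) and back(1) lands elsewhere
begin: at (2,0), heading south
step 1 (turn(left)): at (2,0), heading east
step 2 (back(1)): at (1,0), heading east
step 3 (back(1)): at (0,0), heading east
no rival 3-sequence matches.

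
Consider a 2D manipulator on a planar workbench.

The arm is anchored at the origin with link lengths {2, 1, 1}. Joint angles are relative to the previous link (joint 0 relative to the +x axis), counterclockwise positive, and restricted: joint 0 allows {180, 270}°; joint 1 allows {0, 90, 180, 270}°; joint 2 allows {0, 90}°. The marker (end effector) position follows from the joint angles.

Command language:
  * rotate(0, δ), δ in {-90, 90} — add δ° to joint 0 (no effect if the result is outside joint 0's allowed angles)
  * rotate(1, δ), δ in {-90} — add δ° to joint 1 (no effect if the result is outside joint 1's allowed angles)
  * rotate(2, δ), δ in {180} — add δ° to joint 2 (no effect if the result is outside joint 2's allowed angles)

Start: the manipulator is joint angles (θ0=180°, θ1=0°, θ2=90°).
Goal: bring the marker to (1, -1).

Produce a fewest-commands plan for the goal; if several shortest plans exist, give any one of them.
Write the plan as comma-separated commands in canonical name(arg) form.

begin: joint angles (θ0=180°, θ1=0°, θ2=90°)
1. rotate(0, 90) → joint angles (θ0=270°, θ1=0°, θ2=90°)
2. rotate(1, -90) → joint angles (θ0=270°, θ1=270°, θ2=90°)
3. rotate(1, -90) → joint angles (θ0=270°, θ1=180°, θ2=90°)
4. rotate(1, -90) → joint angles (θ0=270°, θ1=90°, θ2=90°)
shorter routes all fall short; 4 is best.

rotate(0, 90), rotate(1, -90), rotate(1, -90), rotate(1, -90)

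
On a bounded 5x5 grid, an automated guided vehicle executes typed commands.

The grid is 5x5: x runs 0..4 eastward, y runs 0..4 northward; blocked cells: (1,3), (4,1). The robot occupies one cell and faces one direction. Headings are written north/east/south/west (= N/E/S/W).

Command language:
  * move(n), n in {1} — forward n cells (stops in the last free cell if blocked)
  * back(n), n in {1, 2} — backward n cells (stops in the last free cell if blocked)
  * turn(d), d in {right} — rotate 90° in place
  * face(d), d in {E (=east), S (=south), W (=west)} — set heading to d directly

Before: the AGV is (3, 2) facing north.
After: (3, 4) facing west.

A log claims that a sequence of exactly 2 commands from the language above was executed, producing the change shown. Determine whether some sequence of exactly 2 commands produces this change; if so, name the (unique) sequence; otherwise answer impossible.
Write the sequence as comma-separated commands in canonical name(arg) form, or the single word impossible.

impossible

every 2-command combo misses the target.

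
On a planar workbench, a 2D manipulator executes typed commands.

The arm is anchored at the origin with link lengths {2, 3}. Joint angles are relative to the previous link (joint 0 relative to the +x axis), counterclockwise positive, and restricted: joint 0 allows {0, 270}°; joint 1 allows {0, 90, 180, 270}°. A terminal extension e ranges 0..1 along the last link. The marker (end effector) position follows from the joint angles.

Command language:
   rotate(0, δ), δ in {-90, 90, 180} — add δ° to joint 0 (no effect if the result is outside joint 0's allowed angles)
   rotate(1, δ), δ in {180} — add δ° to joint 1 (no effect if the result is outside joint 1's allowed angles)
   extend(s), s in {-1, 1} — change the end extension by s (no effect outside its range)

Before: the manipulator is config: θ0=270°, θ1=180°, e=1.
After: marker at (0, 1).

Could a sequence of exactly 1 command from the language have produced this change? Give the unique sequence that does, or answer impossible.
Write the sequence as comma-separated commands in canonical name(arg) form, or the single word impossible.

extend(-1)

from: config: θ0=270°, θ1=180°, e=1
t=1 extend(-1) ⇒ config: θ0=270°, θ1=180°, e=0
uniquely the one of 6 1-step routes that fits.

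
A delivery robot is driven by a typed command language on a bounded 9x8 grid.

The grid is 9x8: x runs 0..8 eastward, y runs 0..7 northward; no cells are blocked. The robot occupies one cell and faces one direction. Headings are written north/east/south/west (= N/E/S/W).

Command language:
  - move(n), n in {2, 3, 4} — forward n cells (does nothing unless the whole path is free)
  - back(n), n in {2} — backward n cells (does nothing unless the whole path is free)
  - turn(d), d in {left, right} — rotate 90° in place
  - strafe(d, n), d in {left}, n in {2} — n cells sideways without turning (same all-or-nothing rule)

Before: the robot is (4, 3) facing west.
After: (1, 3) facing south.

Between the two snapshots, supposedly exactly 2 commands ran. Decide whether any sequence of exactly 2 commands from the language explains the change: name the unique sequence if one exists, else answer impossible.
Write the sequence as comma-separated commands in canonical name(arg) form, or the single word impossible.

move(3), turn(left)

key: order matters: swapping move(3) and turn(left) lands elsewhere
from: (4, 3) facing west
[1] after move(3): (1, 3) facing west
[2] after turn(left): (1, 3) facing south
uniquely the one of 49 2-step routes that fits.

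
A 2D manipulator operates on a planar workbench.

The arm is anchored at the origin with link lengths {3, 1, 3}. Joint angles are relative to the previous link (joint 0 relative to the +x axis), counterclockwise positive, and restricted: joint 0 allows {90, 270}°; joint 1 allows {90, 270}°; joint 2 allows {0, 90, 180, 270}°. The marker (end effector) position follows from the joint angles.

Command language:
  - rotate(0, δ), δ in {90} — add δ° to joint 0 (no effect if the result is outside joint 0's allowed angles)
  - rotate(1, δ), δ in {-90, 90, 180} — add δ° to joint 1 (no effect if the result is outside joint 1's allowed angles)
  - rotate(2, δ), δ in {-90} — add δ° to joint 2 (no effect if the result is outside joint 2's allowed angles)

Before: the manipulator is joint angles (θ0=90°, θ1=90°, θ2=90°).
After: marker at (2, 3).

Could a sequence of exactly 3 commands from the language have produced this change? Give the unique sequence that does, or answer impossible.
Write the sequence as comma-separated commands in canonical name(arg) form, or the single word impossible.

start: joint angles (θ0=90°, θ1=90°, θ2=90°)
step 1 (rotate(2, -90)): joint angles (θ0=90°, θ1=90°, θ2=0°)
step 2 (rotate(2, -90)): joint angles (θ0=90°, θ1=90°, θ2=270°)
step 3 (rotate(2, -90)): joint angles (θ0=90°, θ1=90°, θ2=180°)
uniquely the one of 125 3-step routes that fits.

rotate(2, -90), rotate(2, -90), rotate(2, -90)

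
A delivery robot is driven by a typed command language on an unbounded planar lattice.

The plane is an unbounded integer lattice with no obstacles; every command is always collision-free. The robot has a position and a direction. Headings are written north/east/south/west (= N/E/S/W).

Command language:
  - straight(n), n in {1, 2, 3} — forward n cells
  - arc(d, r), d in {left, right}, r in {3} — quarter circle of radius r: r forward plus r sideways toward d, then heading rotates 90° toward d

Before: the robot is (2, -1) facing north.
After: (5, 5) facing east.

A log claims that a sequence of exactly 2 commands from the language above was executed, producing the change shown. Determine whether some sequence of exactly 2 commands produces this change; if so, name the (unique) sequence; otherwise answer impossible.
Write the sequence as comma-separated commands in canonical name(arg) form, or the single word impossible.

straight(3), arc(right, 3)

key: order matters: swapping straight(3) and arc(right, 3) lands elsewhere
begin: (2, -1) facing north
step 1 (straight(3)): (2, 2) facing north
step 2 (arc(right, 3)): (5, 5) facing east
all 25 alternatives checked — unique.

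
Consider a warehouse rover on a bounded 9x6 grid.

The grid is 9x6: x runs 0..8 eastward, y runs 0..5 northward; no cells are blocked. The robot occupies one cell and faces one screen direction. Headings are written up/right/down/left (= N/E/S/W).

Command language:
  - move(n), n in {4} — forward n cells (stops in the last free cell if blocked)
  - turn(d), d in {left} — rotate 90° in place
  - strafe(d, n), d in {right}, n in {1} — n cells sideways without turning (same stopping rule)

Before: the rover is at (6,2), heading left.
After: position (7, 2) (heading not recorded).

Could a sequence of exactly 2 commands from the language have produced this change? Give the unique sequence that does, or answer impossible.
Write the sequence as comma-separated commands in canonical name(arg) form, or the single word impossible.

impossible

checked all 2-command options: none fits.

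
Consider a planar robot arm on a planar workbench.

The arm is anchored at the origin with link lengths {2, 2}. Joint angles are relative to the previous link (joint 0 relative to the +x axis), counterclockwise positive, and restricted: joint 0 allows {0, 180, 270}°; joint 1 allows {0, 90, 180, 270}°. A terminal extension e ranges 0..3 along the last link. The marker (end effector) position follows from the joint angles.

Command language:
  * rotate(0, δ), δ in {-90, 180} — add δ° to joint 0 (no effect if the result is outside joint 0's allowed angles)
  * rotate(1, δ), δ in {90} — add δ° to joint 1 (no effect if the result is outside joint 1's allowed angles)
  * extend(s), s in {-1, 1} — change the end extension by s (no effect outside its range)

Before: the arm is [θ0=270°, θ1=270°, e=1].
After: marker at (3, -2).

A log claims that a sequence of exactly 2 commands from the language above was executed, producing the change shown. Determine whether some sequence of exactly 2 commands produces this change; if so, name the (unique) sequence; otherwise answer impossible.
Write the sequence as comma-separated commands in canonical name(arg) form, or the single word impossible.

from: [θ0=270°, θ1=270°, e=1]
t=1 rotate(1, 90) ⇒ [θ0=270°, θ1=0°, e=1]
t=2 rotate(1, 90) ⇒ [θ0=270°, θ1=90°, e=1]
uniquely the one of 25 2-step routes that fits.

rotate(1, 90), rotate(1, 90)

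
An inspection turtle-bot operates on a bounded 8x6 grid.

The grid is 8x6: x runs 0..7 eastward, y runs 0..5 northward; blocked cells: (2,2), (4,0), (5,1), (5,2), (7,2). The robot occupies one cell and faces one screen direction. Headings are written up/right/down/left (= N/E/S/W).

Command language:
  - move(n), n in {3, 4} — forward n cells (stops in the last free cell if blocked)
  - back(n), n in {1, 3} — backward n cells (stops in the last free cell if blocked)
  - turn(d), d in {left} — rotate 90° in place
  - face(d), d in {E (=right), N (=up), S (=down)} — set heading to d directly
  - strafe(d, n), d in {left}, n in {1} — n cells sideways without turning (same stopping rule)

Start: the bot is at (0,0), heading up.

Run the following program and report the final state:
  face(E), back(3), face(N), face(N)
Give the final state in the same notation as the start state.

from: at (0,0), heading up
t=1 face(E) ⇒ at (0,0), heading right
t=2 back(3) ⇒ at (0,0), heading right
t=3 face(N) ⇒ at (0,0), heading up
t=4 face(N) ⇒ at (0,0), heading up

at (0,0), heading up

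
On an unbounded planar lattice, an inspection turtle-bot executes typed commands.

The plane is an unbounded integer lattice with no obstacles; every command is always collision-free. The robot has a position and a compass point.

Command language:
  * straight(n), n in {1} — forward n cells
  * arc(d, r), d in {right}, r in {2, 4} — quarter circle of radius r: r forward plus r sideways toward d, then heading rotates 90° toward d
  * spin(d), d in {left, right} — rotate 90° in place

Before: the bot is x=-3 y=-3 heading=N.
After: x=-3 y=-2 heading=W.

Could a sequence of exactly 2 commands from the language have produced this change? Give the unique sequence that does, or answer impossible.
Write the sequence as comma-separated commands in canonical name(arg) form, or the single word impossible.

key: order matters: swapping straight(1) and spin(left) lands elsewhere
from: x=-3 y=-3 heading=N
step 1 (straight(1)): x=-3 y=-2 heading=N
step 2 (spin(left)): x=-3 y=-2 heading=W
no rival 2-sequence matches.

straight(1), spin(left)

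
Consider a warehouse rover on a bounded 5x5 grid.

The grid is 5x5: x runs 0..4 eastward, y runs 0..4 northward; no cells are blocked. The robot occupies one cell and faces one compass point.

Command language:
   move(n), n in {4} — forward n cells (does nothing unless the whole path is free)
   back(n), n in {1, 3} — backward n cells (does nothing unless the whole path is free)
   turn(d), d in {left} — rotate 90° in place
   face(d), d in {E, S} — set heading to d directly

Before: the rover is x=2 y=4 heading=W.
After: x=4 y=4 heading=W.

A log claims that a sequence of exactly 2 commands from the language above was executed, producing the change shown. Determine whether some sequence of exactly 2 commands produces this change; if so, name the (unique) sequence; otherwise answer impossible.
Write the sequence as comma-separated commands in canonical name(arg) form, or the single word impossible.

key: heading stays W — no command in the sequence turns
initial: x=2 y=4 heading=W
t=1 back(1) ⇒ x=3 y=4 heading=W
t=2 back(1) ⇒ x=4 y=4 heading=W
uniquely the one of 36 2-step routes that fits.

back(1), back(1)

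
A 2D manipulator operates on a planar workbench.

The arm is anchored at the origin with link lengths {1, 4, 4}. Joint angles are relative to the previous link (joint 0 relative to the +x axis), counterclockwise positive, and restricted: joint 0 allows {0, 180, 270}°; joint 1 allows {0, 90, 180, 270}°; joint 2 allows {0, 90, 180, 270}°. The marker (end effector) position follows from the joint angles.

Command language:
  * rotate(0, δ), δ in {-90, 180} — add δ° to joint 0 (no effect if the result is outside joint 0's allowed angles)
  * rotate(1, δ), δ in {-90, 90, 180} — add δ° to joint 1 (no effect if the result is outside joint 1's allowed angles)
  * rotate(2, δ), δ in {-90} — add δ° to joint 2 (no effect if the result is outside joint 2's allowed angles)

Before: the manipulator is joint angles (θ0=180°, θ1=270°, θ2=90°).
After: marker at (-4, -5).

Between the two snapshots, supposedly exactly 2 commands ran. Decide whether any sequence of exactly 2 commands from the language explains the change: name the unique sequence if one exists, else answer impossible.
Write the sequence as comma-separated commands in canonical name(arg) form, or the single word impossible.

rotate(0, 180), rotate(0, -90)

key: order matters: swapping rotate(0, 180) and rotate(0, -90) lands elsewhere
begin: joint angles (θ0=180°, θ1=270°, θ2=90°)
step 1 (rotate(0, 180)): joint angles (θ0=0°, θ1=270°, θ2=90°)
step 2 (rotate(0, -90)): joint angles (θ0=270°, θ1=270°, θ2=90°)
all 36 alternatives checked — unique.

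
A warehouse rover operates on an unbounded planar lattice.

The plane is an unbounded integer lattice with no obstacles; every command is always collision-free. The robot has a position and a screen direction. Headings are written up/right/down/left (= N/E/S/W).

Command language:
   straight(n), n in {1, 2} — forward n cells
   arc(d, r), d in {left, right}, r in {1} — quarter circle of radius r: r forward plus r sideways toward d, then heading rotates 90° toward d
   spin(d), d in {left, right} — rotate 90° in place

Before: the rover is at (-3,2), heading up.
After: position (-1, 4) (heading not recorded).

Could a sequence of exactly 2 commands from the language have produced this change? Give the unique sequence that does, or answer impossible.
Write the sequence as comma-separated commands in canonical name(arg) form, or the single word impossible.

key: running arc(left, 1) before arc(right, 1) would end elsewhere — order is forced
from: at (-3,2), heading up
t=1 arc(right, 1) ⇒ at (-2,3), heading right
t=2 arc(left, 1) ⇒ at (-1,4), heading up
no other 2-command option fits: unique.

arc(right, 1), arc(left, 1)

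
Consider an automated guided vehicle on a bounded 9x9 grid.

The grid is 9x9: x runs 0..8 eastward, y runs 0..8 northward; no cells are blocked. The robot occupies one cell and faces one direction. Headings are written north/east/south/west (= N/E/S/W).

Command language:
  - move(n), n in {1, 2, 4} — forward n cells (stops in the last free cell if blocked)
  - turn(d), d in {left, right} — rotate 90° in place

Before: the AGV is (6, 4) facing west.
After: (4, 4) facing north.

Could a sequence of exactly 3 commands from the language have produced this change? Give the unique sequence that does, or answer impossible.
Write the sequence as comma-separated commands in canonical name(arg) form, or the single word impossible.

move(1), move(1), turn(right)

key: order matters: swapping move(1) and turn(right) lands elsewhere
from: (6, 4) facing west
[1] after move(1): (5, 4) facing west
[2] after move(1): (4, 4) facing west
[3] after turn(right): (4, 4) facing north
no rival 3-sequence matches.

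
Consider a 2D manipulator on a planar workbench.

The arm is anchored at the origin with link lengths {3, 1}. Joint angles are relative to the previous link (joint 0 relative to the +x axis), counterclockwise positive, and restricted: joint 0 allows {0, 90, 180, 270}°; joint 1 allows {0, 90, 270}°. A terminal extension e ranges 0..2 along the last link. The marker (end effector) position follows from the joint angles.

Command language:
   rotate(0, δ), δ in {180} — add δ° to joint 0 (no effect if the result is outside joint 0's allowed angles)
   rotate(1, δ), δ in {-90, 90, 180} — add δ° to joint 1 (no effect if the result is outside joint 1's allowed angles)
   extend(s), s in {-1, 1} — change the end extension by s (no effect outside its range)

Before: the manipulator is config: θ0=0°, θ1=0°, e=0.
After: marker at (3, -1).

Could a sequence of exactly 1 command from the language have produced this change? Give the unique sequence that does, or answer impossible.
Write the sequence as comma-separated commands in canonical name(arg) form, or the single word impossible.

start: config: θ0=0°, θ1=0°, e=0
t=1 rotate(1, -90) ⇒ config: θ0=0°, θ1=270°, e=0
uniquely the one of 6 1-step routes that fits.

rotate(1, -90)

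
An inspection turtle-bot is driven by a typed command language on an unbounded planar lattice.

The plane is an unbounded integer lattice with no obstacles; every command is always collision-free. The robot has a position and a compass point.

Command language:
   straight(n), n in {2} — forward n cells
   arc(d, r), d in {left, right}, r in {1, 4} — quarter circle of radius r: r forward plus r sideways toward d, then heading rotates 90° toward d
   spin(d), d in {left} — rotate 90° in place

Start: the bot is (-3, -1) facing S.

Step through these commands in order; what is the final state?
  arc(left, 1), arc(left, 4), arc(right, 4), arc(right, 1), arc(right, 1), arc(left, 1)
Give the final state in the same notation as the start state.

(5, 3) facing S

from: (-3, -1) facing S
[1] after arc(left, 1): (-2, -2) facing E
[2] after arc(left, 4): (2, 2) facing N
[3] after arc(right, 4): (6, 6) facing E
[4] after arc(right, 1): (7, 5) facing S
[5] after arc(right, 1): (6, 4) facing W
[6] after arc(left, 1): (5, 3) facing S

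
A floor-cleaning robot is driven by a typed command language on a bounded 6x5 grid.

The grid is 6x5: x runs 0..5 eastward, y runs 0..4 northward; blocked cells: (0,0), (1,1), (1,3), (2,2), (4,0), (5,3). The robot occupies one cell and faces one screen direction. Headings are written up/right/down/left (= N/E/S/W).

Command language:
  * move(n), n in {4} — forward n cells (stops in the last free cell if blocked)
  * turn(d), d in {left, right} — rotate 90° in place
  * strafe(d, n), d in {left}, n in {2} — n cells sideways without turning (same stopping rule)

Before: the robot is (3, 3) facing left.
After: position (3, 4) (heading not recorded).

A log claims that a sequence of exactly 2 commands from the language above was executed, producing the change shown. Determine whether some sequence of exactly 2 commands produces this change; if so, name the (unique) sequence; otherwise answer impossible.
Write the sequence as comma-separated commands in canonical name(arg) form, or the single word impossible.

turn(right), move(4)

key: running move(4) before turn(right) would end elsewhere — order is forced
begin: (3, 3) facing left
t=1 turn(right) ⇒ (3, 3) facing up
t=2 move(4) ⇒ (3, 4) facing up
no other 2-command option fits: unique.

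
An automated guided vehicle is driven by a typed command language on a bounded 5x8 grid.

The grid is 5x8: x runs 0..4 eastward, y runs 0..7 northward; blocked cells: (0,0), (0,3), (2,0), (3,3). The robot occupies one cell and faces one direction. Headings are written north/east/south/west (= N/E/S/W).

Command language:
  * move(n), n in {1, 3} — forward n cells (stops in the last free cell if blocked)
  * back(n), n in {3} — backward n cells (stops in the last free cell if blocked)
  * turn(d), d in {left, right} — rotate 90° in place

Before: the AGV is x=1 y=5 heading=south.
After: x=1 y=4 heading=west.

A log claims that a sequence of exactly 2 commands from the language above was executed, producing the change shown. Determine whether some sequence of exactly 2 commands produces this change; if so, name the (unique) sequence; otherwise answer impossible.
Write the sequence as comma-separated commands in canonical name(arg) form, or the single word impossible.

move(1), turn(right)

key: cell and facing (now W) both changed — the 2 commands mix motion and turning
start: x=1 y=5 heading=south
1. move(1) → x=1 y=4 heading=south
2. turn(right) → x=1 y=4 heading=west
no rival 2-sequence matches.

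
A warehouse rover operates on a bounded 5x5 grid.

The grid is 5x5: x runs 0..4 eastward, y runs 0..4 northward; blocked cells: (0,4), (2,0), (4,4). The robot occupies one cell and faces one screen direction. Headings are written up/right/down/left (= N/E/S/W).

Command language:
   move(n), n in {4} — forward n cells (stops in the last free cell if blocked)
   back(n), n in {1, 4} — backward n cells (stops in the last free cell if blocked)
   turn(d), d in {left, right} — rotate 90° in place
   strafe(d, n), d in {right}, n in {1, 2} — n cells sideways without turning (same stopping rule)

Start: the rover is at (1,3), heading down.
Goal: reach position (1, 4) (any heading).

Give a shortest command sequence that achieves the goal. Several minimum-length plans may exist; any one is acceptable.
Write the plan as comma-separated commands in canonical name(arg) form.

back(4)

t0: at (1,3), heading down
[1] after back(4): at (1,4), heading down
minimal: 1 command(s), checked below 1.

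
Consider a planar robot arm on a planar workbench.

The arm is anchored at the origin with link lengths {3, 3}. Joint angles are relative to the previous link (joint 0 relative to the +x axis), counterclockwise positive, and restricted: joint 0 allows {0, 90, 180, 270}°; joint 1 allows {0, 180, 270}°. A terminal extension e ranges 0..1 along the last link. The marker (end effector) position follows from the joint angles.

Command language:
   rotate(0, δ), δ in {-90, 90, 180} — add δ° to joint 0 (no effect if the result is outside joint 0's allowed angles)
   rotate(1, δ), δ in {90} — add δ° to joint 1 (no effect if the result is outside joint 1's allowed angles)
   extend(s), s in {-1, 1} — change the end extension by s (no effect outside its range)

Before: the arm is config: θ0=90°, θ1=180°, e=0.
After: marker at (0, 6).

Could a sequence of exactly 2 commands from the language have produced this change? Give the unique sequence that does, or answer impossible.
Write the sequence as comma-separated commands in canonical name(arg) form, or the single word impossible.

initial: config: θ0=90°, θ1=180°, e=0
t=1 rotate(1, 90) ⇒ config: θ0=90°, θ1=270°, e=0
t=2 rotate(1, 90) ⇒ config: θ0=90°, θ1=0°, e=0
no rival 2-sequence matches.

rotate(1, 90), rotate(1, 90)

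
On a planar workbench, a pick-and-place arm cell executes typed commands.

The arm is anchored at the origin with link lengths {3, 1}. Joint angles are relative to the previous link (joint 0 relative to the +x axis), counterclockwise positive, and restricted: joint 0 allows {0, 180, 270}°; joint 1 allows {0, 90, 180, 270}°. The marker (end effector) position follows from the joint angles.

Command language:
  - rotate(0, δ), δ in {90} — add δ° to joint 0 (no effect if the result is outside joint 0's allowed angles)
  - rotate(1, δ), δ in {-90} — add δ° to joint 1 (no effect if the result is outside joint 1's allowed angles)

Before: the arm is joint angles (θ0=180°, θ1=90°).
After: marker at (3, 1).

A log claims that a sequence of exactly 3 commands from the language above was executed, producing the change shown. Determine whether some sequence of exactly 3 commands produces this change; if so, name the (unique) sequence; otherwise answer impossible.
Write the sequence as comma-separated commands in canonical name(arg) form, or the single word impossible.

start: joint angles (θ0=180°, θ1=90°)
step 1 (rotate(0, 90)): joint angles (θ0=270°, θ1=90°)
step 2 (rotate(0, 90)): joint angles (θ0=0°, θ1=90°)
step 3 (rotate(0, 90)): joint angles (θ0=0°, θ1=90°)
uniquely the one of 8 3-step routes that fits.

rotate(0, 90), rotate(0, 90), rotate(0, 90)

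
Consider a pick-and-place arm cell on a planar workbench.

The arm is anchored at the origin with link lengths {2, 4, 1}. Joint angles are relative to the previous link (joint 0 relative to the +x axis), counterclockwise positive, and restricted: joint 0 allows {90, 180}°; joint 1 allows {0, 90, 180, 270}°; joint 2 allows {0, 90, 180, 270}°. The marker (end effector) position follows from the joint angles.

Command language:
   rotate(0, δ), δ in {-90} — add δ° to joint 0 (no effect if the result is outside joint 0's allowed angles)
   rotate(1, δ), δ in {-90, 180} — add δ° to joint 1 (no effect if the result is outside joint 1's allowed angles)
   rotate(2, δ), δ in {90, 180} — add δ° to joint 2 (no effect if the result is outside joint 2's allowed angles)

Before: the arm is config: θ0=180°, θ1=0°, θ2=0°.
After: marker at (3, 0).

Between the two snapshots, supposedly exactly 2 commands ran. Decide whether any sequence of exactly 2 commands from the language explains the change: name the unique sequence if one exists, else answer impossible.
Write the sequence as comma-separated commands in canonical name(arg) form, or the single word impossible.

rotate(1, -90), rotate(1, -90)

begin: config: θ0=180°, θ1=0°, θ2=0°
t=1 rotate(1, -90) ⇒ config: θ0=180°, θ1=270°, θ2=0°
t=2 rotate(1, -90) ⇒ config: θ0=180°, θ1=180°, θ2=0°
no other 2-command option fits: unique.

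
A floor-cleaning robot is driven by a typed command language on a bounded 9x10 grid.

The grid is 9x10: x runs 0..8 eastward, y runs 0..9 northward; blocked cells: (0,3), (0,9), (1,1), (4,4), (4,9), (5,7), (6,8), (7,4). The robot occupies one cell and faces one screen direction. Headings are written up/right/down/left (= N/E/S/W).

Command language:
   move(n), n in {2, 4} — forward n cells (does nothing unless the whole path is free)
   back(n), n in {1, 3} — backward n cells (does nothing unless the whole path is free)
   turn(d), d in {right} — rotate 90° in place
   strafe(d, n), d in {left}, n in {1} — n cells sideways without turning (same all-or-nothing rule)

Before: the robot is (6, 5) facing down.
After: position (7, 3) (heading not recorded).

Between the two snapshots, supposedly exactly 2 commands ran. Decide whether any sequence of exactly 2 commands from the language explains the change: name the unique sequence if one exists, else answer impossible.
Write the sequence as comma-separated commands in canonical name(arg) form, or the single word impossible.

key: order matters: swapping move(2) and strafe(left, 1) lands elsewhere
t0: (6, 5) facing down
t=1 move(2) ⇒ (6, 3) facing down
t=2 strafe(left, 1) ⇒ (7, 3) facing down
no other 2-command option fits: unique.

move(2), strafe(left, 1)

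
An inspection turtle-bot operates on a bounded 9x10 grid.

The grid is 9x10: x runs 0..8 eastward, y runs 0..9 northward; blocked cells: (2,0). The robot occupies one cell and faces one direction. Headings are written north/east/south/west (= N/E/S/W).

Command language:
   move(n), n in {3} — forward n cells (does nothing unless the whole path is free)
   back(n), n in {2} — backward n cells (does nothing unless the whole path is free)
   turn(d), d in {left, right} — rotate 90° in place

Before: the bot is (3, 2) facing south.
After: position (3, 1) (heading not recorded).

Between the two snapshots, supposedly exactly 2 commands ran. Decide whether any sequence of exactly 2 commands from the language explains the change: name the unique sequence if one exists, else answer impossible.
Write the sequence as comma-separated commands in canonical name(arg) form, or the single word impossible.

back(2), move(3)

key: running move(3) before back(2) would end elsewhere — order is forced
initial: (3, 2) facing south
step 1 (back(2)): (3, 4) facing south
step 2 (move(3)): (3, 1) facing south
no rival 2-sequence matches.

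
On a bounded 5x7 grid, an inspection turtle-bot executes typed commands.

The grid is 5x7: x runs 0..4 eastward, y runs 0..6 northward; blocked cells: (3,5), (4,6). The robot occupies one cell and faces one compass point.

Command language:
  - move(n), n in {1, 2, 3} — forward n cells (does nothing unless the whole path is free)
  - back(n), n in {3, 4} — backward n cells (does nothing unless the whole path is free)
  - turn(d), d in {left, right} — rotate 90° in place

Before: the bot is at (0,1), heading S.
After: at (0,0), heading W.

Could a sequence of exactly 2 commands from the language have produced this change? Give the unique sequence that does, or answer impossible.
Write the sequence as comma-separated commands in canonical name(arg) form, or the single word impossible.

move(1), turn(right)

key: running turn(right) before move(1) would end elsewhere — order is forced
initial: at (0,1), heading S
step 1 (move(1)): at (0,0), heading S
step 2 (turn(right)): at (0,0), heading W
uniquely the one of 49 2-step routes that fits.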